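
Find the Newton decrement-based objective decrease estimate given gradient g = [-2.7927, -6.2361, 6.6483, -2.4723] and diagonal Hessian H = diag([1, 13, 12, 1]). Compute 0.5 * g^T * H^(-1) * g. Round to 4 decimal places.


Step 1: H is diagonal, so H^(-1) * g = [-2.7927, -0.4797, 0.554, -2.4723].
Step 2: g^T H^(-1) g = sum_i g_i^2 / H_ii
  = (-2.7927)^2/1 + (-6.2361)^2/13 + (6.6483)^2/12 + (-2.4723)^2/1
  = 7.7992 + 2.9915 + 3.6833 + 6.1123 = 20.5862
Step 3: Objective decrease = 0.5 * g^T H^(-1) g = 10.2931


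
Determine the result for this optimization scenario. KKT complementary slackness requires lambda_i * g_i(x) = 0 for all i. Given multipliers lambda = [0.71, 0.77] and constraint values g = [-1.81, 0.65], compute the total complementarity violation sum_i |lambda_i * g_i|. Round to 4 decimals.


KKT complementary slackness check:
lambda_1 * g_1 = 0.71 * -1.81 = -1.2851
lambda_2 * g_2 = 0.77 * 0.65 = 0.5005
Total violation = 1.2851 + 0.5005 = 1.7856


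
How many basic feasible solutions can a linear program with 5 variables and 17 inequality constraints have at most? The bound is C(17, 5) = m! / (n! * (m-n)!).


Each vertex corresponds to some choice of n active constraints out of m, so the number of vertices is at most C(m, n) = m! / (n!(m-n)!).
m = 17, n = 5
Numerator: 17 * 16 * 15 * 14 * 13
Denominator: 5! = 120
C(17, 5) = 6188


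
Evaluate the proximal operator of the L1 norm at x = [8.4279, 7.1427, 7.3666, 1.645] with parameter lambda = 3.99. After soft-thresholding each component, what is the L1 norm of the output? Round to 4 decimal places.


Soft-thresholding with lambda = 3.99:
prox(8.4279) = sign(8.4279)*max(|8.4279| - 3.99, 0) = 4.4379
prox(7.1427) = sign(7.1427)*max(|7.1427| - 3.99, 0) = 3.1527
prox(7.3666) = sign(7.3666)*max(|7.3666| - 3.99, 0) = 3.3766
prox(1.645) = sign(1.645)*max(|1.645| - 3.99, 0) = 0.0
prox(x) = [4.4379, 3.1527, 3.3766, 0.0]
||prox(x)||_1 = 4.4379 + 3.1527 + 3.3766 + 0.0 = 10.9672


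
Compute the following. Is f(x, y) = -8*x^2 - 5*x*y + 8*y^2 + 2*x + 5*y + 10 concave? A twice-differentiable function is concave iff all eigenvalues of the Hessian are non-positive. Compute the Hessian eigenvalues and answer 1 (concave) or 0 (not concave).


The Hessian of f(x,y) = -8*x^2 - 5*x*y + 8*y^2 + 2*x + 5*y + 10 is:
H = [[-16, -5], [-5, 16]]
Trace = -16 + 16 = 0
Determinant = -16*16 - (-5)^2 = -281
Discriminant = (0)^2 - 4*-281 = 1124.0
Eigenvalues: lambda_1 = -16.7631, lambda_2 = 16.7631
The function is not concave.

0


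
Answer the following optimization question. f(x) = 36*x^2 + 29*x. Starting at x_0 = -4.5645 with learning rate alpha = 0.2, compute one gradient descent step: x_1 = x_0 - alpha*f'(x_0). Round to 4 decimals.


We compute the gradient at x_0 and apply the update.
f'(x) = 72*x + 29
f'(-4.5645) = 72*-4.5645 + 29 = -299.644
x_1 = -4.5645 - 0.2*-299.644 = 55.3643


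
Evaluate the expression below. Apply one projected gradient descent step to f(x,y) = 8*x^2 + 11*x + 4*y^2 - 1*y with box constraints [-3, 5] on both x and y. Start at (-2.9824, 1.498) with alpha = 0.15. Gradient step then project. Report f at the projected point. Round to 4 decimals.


Step 1: Compute gradient at (-2.9824, 1.498).
grad_x = 2*8*-2.9824 + 11 = -36.7184
grad_y = 2*4*1.498 - 1 = 10.984
Step 2: Gradient step.
x_raw = -2.9824 - 0.15*-36.7184 = 2.5254
y_raw = 1.498 - 0.15*10.984 = -0.1496
Step 3: Project onto [-3, 5].
x_proj = clip(2.5254) = 2.5254
y_proj = clip(-0.1496) = -0.1496
Step 4: Evaluate f.
f(2.5254, -0.1496) = 79.0376


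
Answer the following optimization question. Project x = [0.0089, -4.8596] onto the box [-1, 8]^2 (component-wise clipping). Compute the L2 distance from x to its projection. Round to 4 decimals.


Project each component onto [-1, 8].
clip(0.0089) = 0.0089, clip(-4.8596) = -1.0
Projection = [0.0089, -1.0]
Squared diffs: [0.0, 14.8965]
Distance = sqrt(14.8965) = 3.8596


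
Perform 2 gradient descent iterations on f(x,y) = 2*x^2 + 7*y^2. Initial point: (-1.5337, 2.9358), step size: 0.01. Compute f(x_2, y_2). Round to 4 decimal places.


Gradient descent on f(x,y) = 2*x^2 + 7*y^2.
Starting point: (-1.5337, 2.9358), alpha = 0.01
Step 1: grad_x = 2*2*-1.5337 = -6.1348, grad_y = 2*7*2.9358 = 41.1012
  x_1 = -1.5337 - 0.01*-6.1348 = -1.4724
  y_1 = 2.9358 - 0.01*41.1012 = 2.5248
Step 2: grad_x = 2*2*-1.4724 = -5.8894, grad_y = 2*7*2.5248 = 35.347
  x_2 = -1.4724 - 0.01*-5.8894 = -1.4135
  y_2 = 2.5248 - 0.01*35.347 = 2.1713
f(-1.4135, 2.1713) = 2*(-1.4135)^2 + 7*2.1713^2 = 36.9981


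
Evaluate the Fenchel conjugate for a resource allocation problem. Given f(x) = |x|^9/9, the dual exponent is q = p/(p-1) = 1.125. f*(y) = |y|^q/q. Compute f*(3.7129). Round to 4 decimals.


The conjugate exponent q satisfies 1/p + 1/q = 1.
p = 9, so q = 9/(9 - 1) = 1.125
|y|^q = 3.7129^1.125 = 4.3745
f*(3.7129) = 4.3745 / 1.125 = 3.8884


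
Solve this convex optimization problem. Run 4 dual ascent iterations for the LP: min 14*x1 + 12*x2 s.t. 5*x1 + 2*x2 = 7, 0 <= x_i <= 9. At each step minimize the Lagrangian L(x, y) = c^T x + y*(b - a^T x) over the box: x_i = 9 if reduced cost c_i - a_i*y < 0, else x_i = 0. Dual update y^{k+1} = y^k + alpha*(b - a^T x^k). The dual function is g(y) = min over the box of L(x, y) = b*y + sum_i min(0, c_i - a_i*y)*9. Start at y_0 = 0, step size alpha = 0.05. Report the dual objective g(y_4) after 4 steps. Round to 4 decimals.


Dual ascent for LP: min 14*x1 + 12*x2, 5*x1 + 2*x2 = 7, 0 <= x_i <= 9
Step 1: y^k = 0.0, reduced costs: (14.0, 12.0)
  x^k = (0.0, 0.0), subgradient = b - a^T x = 7.0
  y^{k+1} = 0.0 + 0.05*7.0 = 0.35
Step 2: y^k = 0.35, reduced costs: (12.25, 11.3)
  x^k = (0.0, 0.0), subgradient = b - a^T x = 7.0
  y^{k+1} = 0.35 + 0.05*7.0 = 0.7
Step 3: y^k = 0.7, reduced costs: (10.5, 10.6)
  x^k = (0.0, 0.0), subgradient = b - a^T x = 7.0
  y^{k+1} = 0.7 + 0.05*7.0 = 1.05
Step 4: y^k = 1.05, reduced costs: (8.75, 9.9)
  x^k = (0.0, 0.0), subgradient = b - a^T x = 7.0
  y^{k+1} = 1.05 + 0.05*7.0 = 1.4
Dual objective at y_4 = 1.4: reduced costs (7.0, 9.2), box minimizer x = (0.0, 0.0)
g(y_4) = b*y + (c1 - a1*y)*x1 + (c2 - a2*y)*x2 = 7*1.4 + 7.0*0.0 + 9.2*0.0 = 9.8 + 0.0 + 0.0 = 9.8


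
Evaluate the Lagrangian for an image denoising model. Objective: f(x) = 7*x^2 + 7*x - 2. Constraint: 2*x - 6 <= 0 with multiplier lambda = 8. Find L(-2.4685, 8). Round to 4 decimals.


Step 1: Evaluate f(x).
f(-2.4685) = 7*(-2.4685)^2 + 7*(-2.4685) - 2 = 23.3749
Step 2: Evaluate g(x).
g(-2.4685) = 2*-2.4685 - 6 = -10.937
Step 3: Compute Lagrangian.
L = 23.3749 + 8*-10.937 = -64.1211


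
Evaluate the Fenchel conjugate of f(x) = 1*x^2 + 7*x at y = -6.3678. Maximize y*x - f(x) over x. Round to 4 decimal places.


f*(y) = sup_x {y*x - a*x^2 - b*x} = sup_x {(y-b)*x - a*x^2}
FOC: (y - b) - 2a*x = 0 => x* = (y - b)/(2a)
x* = (-6.3678 - 7)/(2*1) = -6.6839
f*(-6.3678) = (y-b)^2/(4a) = (-6.3678 - 7)^2/(4*1)
= 178.6981/4 = 44.6745


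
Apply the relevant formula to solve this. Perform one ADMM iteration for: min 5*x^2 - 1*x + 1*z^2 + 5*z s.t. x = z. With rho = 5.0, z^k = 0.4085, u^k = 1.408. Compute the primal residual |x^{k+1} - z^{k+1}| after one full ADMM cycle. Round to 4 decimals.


ADMM iteration with rho = 5.0, z^k = 0.4085, u^k = 1.408
Step 1: x-update.
Minimize 5*x^2 - 1*x + (5.0/2)*(x - 0.4085 + 1.408)^2
FOC: (2*5 + 5.0)*x = 1 + 5.0*(0.4085 - 1.408)
x^{k+1} = -0.2665
Step 2: z-update.
Minimize 1*z^2 + 5*z + (5.0/2)*(-0.2665 - z + 1.408)^2
FOC: (2*1 + 5.0)*z = -5 + 5.0*(-0.2665 + 1.408)
z^{k+1} = 0.1011
Step 3: u-update.
u^{k+1} = 1.408 - 0.2665 - 0.1011 = 1.0404
Step 4: Primal residual = |-0.2665 - 0.1011| = 0.3676


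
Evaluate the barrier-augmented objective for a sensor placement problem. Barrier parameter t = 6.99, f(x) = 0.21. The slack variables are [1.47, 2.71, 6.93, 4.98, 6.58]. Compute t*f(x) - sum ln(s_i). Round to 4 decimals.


Step 1: Compute log-barrier.
ln values: [0.3853, 0.9969, 1.9359, 1.6054, 1.884]
phi = -(0.3853 + 0.9969 + 1.9359 + 1.6054 + 1.884) = -6.8075
Step 2: Compute augmented objective.
t*f(x) = 6.99*0.21 = 1.4679
Total = 1.4679 - 6.8075 = -5.3396


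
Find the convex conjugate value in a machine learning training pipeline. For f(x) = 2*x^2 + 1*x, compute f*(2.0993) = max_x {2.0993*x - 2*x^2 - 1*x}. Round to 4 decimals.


f*(y) = sup_x {y*x - a*x^2 - b*x} = sup_x {(y-b)*x - a*x^2}
FOC: (y - b) - 2a*x = 0 => x* = (y - b)/(2a)
x* = (2.0993 - 1)/(2*2) = 0.2748
f*(2.0993) = (y-b)^2/(4a) = (2.0993 - 1)^2/(4*2)
= 1.2085/8 = 0.1511


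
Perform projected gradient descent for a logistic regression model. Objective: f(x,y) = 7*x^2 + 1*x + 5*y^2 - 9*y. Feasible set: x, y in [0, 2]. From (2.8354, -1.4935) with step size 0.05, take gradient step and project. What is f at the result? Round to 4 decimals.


Step 1: Compute gradient at (2.8354, -1.4935).
grad_x = 2*7*2.8354 + 1 = 40.6956
grad_y = 2*5*-1.4935 - 9 = -23.935
Step 2: Gradient step.
x_raw = 2.8354 - 0.05*40.6956 = 0.8006
y_raw = -1.4935 - 0.05*-23.935 = -0.2968
Step 3: Project onto [0, 2].
x_proj = clip(0.8006) = 0.8006
y_proj = clip(-0.2968) = 0.0
Step 4: Evaluate f.
f(0.8006, 0.0) = 5.2876


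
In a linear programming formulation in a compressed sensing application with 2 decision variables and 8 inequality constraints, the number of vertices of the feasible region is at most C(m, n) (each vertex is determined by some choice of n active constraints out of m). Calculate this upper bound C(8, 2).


Each vertex corresponds to some choice of n active constraints out of m, so the number of vertices is at most C(m, n) = m! / (n!(m-n)!).
m = 8, n = 2
Numerator: 8 * 7
Denominator: 2! = 2
C(8, 2) = 28


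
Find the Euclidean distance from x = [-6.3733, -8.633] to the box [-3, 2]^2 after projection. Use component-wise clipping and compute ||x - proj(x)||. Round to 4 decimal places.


Project each component onto [-3, 2].
clip(-6.3733) = -3.0, clip(-8.633) = -3.0
Projection = [-3.0, -3.0]
Squared diffs: [11.3792, 31.7307]
Distance = sqrt(43.1099) = 6.5658


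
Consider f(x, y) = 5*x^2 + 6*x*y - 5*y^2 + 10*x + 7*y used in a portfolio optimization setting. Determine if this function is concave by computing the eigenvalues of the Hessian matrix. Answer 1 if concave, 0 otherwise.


The Hessian of f(x,y) = 5*x^2 + 6*x*y - 5*y^2 + 10*x + 7*y is:
H = [[10, 6], [6, -10]]
Trace = 10 - 10 = 0
Determinant = 10*-10 - (6)^2 = -136
Discriminant = (0)^2 - 4*-136 = 544.0
Eigenvalues: lambda_1 = -11.6619, lambda_2 = 11.6619
The function is not concave.

0


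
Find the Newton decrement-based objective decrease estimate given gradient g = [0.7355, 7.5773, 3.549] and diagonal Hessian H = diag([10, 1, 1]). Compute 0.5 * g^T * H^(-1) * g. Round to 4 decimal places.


Step 1: H is diagonal, so H^(-1) * g = [0.0736, 7.5773, 3.549].
Step 2: g^T H^(-1) g = sum_i g_i^2 / H_ii
  = (0.7355)^2/10 + (7.5773)^2/1 + (3.549)^2/1
  = 0.0541 + 57.4155 + 12.5954 = 70.065
Step 3: Objective decrease = 0.5 * g^T H^(-1) g = 35.0325


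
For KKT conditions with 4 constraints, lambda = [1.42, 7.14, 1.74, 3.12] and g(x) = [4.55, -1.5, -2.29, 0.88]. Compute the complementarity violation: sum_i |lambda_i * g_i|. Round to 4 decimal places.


KKT complementary slackness check:
lambda_1 * g_1 = 1.42 * 4.55 = 6.461
lambda_2 * g_2 = 7.14 * -1.5 = -10.71
lambda_3 * g_3 = 1.74 * -2.29 = -3.9846
lambda_4 * g_4 = 3.12 * 0.88 = 2.7456
Total violation = 6.461 + 10.71 + 3.9846 + 2.7456 = 23.9012


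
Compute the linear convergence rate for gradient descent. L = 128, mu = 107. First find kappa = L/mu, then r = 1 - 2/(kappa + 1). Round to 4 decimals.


Step 1: Compute the condition number.
kappa = L/mu = 128/107 = 1.1963
Step 2: Compute the convergence rate.
r = 1 - 2/(kappa + 1) = 1 - 2*mu/(L + mu) = (L - mu)/(L + mu) = 21/235 = 0.0894


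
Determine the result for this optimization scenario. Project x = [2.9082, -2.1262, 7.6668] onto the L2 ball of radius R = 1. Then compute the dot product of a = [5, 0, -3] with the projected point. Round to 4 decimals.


Step 1: Compute ||x|| (intermediates to 6 decimals).
||x|| = sqrt(2.9082^2 + (-2.1262)^2 + 7.6668^2) = 8.47102
Step 2: Project.
Since ||x|| > R, scale = R/||x|| = 1/8.47102 = 0.11805, proj(x) = scale * x
proj(x) = [0.343313, -0.250998, 0.905066]
Step 3: Dot product.
a^T * proj(x) = 5*0.343313 + 0*(-0.250998) - 3*0.905066 = -0.9986


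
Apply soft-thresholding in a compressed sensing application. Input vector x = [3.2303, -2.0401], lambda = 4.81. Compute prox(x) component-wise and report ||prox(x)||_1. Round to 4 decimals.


Soft-thresholding with lambda = 4.81:
prox(3.2303) = sign(3.2303)*max(|3.2303| - 4.81, 0) = 0.0
prox(-2.0401) = sign(-2.0401)*max(|-2.0401| - 4.81, 0) = 0.0
prox(x) = [0.0, 0.0]
||prox(x)||_1 = 0.0 + 0.0 = 0.0


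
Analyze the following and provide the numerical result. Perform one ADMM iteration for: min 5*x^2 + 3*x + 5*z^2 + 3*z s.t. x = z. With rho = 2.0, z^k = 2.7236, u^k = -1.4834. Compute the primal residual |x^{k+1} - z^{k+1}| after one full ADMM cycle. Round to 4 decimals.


ADMM iteration with rho = 2.0, z^k = 2.7236, u^k = -1.4834
Step 1: x-update.
Minimize 5*x^2 + 3*x + (2.0/2)*(x - 2.7236 - 1.4834)^2
FOC: (2*5 + 2.0)*x = -3 + 2.0*(2.7236 + 1.4834)
x^{k+1} = 0.4512
Step 2: z-update.
Minimize 5*z^2 + 3*z + (2.0/2)*(0.4512 - z - 1.4834)^2
FOC: (2*5 + 2.0)*z = -3 + 2.0*(0.4512 - 1.4834)
z^{k+1} = -0.422
Step 3: u-update.
u^{k+1} = -1.4834 + 0.4512 + 0.422 = -0.6102
Step 4: Primal residual = |0.4512 + 0.422| = 0.8732


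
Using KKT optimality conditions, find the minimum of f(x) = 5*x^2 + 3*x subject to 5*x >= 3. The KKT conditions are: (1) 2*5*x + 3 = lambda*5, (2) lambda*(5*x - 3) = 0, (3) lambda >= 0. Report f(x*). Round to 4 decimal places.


Step 1: Try lambda = 0 (constraint inactive).
x_unc = -3/(2*5) = -0.3
Check: 5*-0.3 = -1.5 < 3 -- violated!
Step 2: Constraint must be active: 5*x = 3
x* = 3/5 = 0.6
lambda = (2*5*0.6 + 3)/5 = 1.8
Step 3: Compute optimal value.
f(x*) = 5*0.6^2 + 3*0.6 = 3.6


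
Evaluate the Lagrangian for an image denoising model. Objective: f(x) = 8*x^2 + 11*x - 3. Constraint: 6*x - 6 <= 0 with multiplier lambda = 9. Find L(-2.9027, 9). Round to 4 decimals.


Step 1: Evaluate f(x).
f(-2.9027) = 8*(-2.9027)^2 + 11*(-2.9027) - 3 = 32.4756
Step 2: Evaluate g(x).
g(-2.9027) = 6*-2.9027 - 6 = -23.4162
Step 3: Compute Lagrangian.
L = 32.4756 + 9*-23.4162 = -178.2702


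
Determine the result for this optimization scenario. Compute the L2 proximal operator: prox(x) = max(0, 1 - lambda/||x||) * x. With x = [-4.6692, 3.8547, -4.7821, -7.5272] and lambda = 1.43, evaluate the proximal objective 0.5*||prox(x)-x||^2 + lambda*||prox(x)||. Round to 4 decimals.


Step 1: Compute ||x||.
||x|| = 10.779
Step 2: Compute scaling factor.
scale = max(0, 1 - 1.43/10.779) = 0.8673
Step 3: prox(x) = [-4.0498, 3.3433, -4.1477, -6.5286]
||prox(x)|| = 9.349
Step 4: Proximal objective.
0.5*||prox-x||^2 = 1.0225
lambda*||prox|| = 13.3691
Total = 14.3916


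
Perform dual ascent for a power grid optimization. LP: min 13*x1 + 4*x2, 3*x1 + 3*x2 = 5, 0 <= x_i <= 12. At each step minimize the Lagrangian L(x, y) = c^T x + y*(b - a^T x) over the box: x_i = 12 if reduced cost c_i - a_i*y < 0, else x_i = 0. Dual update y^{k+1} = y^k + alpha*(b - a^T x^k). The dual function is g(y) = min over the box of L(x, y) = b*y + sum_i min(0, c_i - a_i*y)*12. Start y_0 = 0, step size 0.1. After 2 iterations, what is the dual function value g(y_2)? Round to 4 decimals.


Dual ascent for LP: min 13*x1 + 4*x2, 3*x1 + 3*x2 = 5, 0 <= x_i <= 12
Step 1: y^k = 0.0, reduced costs: (13.0, 4.0)
  x^k = (0.0, 0.0), subgradient = b - a^T x = 5.0
  y^{k+1} = 0.0 + 0.1*5.0 = 0.5
Step 2: y^k = 0.5, reduced costs: (11.5, 2.5)
  x^k = (0.0, 0.0), subgradient = b - a^T x = 5.0
  y^{k+1} = 0.5 + 0.1*5.0 = 1.0
Dual objective at y_2 = 1.0: reduced costs (10.0, 1.0), box minimizer x = (0.0, 0.0)
g(y_2) = b*y + (c1 - a1*y)*x1 + (c2 - a2*y)*x2 = 5*1.0 + 10.0*0.0 + 1.0*0.0 = 5.0 + 0.0 + 0.0 = 5.0


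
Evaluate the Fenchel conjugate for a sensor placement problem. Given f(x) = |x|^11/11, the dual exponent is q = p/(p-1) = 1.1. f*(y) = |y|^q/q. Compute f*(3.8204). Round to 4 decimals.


The conjugate exponent q satisfies 1/p + 1/q = 1.
p = 11, so q = 11/(11 - 1) = 1.1
|y|^q = 3.8204^1.1 = 4.3684
f*(3.8204) = 4.3684 / 1.1 = 3.9712


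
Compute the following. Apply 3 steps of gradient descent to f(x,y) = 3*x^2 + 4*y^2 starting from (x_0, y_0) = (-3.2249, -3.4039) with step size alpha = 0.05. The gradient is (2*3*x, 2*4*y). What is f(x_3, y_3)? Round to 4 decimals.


Gradient descent on f(x,y) = 3*x^2 + 4*y^2.
Starting point: (-3.2249, -3.4039), alpha = 0.05
Step 1: grad_x = 2*3*-3.2249 = -19.3494, grad_y = 2*4*-3.4039 = -27.2312
  x_1 = -3.2249 - 0.05*-19.3494 = -2.2574
  y_1 = -3.4039 - 0.05*-27.2312 = -2.0423
Step 2: grad_x = 2*3*-2.2574 = -13.5446, grad_y = 2*4*-2.0423 = -16.3387
  x_2 = -2.2574 - 0.05*-13.5446 = -1.5802
  y_2 = -2.0423 - 0.05*-16.3387 = -1.2254
Step 3: grad_x = 2*3*-1.5802 = -9.4812, grad_y = 2*4*-1.2254 = -9.8032
  x_3 = -1.5802 - 0.05*-9.4812 = -1.1061
  y_3 = -1.2254 - 0.05*-9.8032 = -0.7352
f(-1.1061, -0.7352) = 3*(-1.1061)^2 + 4*(-0.7352)^2 = 5.833


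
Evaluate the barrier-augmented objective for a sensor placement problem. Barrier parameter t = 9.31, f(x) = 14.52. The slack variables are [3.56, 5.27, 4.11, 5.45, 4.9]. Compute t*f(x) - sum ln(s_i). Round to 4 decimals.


Step 1: Compute log-barrier.
ln values: [1.2698, 1.662, 1.4134, 1.6956, 1.5892]
phi = -(1.2698 + 1.662 + 1.4134 + 1.6956 + 1.5892) = -7.6301
Step 2: Compute augmented objective.
t*f(x) = 9.31*14.52 = 135.1812
Total = 135.1812 - 7.6301 = 127.5511


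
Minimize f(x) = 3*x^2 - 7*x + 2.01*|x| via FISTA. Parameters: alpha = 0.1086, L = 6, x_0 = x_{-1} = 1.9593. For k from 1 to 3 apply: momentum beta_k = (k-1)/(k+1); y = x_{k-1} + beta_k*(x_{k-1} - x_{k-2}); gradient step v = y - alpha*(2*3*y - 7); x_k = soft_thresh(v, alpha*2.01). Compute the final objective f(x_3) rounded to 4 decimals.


FISTA on f(x) = 3*x^2 - 7*x + 2.01*|x|
L = 6, alpha = 0.1086
Iteration 1: beta = 0.0, y = 1.9593 + 0.0*(1.9593 - 1.9593) = 1.9593
  grad(y) = 4.7558, v = y - alpha*grad = 1.4428
  prox(v) = soft_thresh(1.4428, 0.2183) = 1.2245
Iteration 2: beta = 0.3333, y = 1.2245 + 0.3333*(1.2245 - 1.9593) = 0.9796
  grad(y) = -1.1223, v = y - alpha*grad = 1.1015
  prox(v) = soft_thresh(1.1015, 0.2183) = 0.8832
Iteration 3: beta = 0.5, y = 0.8832 + 0.5*(0.8832 - 1.2245) = 0.7125
  grad(y) = -2.7247, v = y - alpha*grad = 1.0085
  prox(v) = soft_thresh(1.0085, 0.2183) = 0.7902
f(x_3) = 3*0.7902^2 - 7*0.7902 + 2.01*|0.7902| = -2.0698


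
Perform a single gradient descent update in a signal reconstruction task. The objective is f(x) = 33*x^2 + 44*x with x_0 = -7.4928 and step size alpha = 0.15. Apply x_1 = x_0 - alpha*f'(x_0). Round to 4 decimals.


We compute the gradient at x_0 and apply the update.
f'(x) = 66*x + 44
f'(-7.4928) = 66*-7.4928 + 44 = -450.5248
x_1 = -7.4928 - 0.15*-450.5248 = 60.0859


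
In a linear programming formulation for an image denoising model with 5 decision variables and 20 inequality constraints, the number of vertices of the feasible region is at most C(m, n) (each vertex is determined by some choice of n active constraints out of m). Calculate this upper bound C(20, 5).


Each vertex corresponds to some choice of n active constraints out of m, so the number of vertices is at most C(m, n) = m! / (n!(m-n)!).
m = 20, n = 5
Numerator: 20 * 19 * 18 * 17 * 16
Denominator: 5! = 120
C(20, 5) = 15504


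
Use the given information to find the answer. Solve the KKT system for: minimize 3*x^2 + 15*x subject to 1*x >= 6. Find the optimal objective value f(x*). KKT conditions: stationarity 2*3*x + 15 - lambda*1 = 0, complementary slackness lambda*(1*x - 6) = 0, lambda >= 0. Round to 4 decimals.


Step 1: Try lambda = 0 (constraint inactive).
x_unc = -15/(2*3) = -2.5
Check: 1*-2.5 = -2.5 < 6 -- violated!
Step 2: Constraint must be active: 1*x = 6
x* = 6/1 = 6.0
lambda = (2*3*6.0 + 15)/1 = 51.0
Step 3: Compute optimal value.
f(x*) = 3*6.0^2 + 15*6.0 = 198.0


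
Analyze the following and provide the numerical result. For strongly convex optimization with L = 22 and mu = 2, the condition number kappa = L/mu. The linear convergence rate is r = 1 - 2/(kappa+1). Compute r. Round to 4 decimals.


Step 1: Compute the condition number.
kappa = L/mu = 22/2 = 11.0
Step 2: Compute the convergence rate.
r = 1 - 2/(kappa + 1) = 1 - 2*mu/(L + mu) = (L - mu)/(L + mu) = 20/24 = 0.8333


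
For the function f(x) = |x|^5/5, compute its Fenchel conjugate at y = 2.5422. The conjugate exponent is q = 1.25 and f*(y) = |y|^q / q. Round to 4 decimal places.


The conjugate exponent q satisfies 1/p + 1/q = 1.
p = 5, so q = 5/(5 - 1) = 1.25
|y|^q = 2.5422^1.25 = 3.2101
f*(2.5422) = 3.2101 / 1.25 = 2.568


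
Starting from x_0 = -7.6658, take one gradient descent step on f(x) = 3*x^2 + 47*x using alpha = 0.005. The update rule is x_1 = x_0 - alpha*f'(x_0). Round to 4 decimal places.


We compute the gradient at x_0 and apply the update.
f'(x) = 6*x + 47
f'(-7.6658) = 6*-7.6658 + 47 = 1.0052
x_1 = -7.6658 - 0.005*1.0052 = -7.6708


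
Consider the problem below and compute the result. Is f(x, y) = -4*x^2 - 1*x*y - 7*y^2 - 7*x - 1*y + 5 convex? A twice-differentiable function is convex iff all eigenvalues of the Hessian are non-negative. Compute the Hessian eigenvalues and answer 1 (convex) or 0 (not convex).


The Hessian of f(x,y) = -4*x^2 - 1*x*y - 7*y^2 - 7*x - 1*y + 5 is:
H = [[-8, -1], [-1, -14]]
Trace = -8 - 14 = -22
Determinant = -8*-14 - (-1)^2 = 111
Discriminant = (-22)^2 - 4*111 = 40.0
Eigenvalues: lambda_1 = -14.1623, lambda_2 = -7.8377
The function is not convex.

0


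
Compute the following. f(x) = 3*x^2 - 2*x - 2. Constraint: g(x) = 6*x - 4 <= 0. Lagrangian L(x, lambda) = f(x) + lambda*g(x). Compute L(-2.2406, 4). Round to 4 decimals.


Step 1: Evaluate f(x).
f(-2.2406) = 3*(-2.2406)^2 - 2*(-2.2406) - 2 = 17.5421
Step 2: Evaluate g(x).
g(-2.2406) = 6*-2.2406 - 4 = -17.4436
Step 3: Compute Lagrangian.
L = 17.5421 + 4*-17.4436 = -52.2323


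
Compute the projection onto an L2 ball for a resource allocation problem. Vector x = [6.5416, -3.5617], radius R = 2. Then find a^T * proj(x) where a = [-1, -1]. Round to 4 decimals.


Step 1: Compute ||x|| (intermediates to 6 decimals).
||x|| = sqrt(6.5416^2 + (-3.5617)^2) = 7.448371
Step 2: Project.
Since ||x|| > R, scale = R/||x|| = 2/7.448371 = 0.268515, proj(x) = scale * x
proj(x) = [1.756518, -0.95637]
Step 3: Dot product.
a^T * proj(x) = -1*1.756518 - 1*(-0.95637) = -0.8001


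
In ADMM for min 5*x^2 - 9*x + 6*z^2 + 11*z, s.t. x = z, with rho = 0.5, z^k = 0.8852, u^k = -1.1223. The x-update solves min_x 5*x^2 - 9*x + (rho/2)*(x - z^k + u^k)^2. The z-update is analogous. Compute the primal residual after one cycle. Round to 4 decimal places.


ADMM iteration with rho = 0.5, z^k = 0.8852, u^k = -1.1223
Step 1: x-update.
Minimize 5*x^2 - 9*x + (0.5/2)*(x - 0.8852 - 1.1223)^2
FOC: (2*5 + 0.5)*x = 9 + 0.5*(0.8852 + 1.1223)
x^{k+1} = 0.9527
Step 2: z-update.
Minimize 6*z^2 + 11*z + (0.5/2)*(0.9527 - z - 1.1223)^2
FOC: (2*6 + 0.5)*z = -11 + 0.5*(0.9527 - 1.1223)
z^{k+1} = -0.8868
Step 3: u-update.
u^{k+1} = -1.1223 + 0.9527 + 0.8868 = 0.7172
Step 4: Primal residual = |0.9527 + 0.8868| = 1.8395


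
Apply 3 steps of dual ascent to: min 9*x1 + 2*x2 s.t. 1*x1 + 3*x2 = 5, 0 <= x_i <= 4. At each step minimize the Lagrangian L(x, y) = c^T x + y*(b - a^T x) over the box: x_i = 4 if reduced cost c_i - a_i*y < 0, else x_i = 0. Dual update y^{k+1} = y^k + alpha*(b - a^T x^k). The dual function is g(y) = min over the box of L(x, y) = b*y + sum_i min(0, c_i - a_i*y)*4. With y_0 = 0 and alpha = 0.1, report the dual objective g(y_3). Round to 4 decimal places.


Dual ascent for LP: min 9*x1 + 2*x2, 1*x1 + 3*x2 = 5, 0 <= x_i <= 4
Step 1: y^k = 0.0, reduced costs: (9.0, 2.0)
  x^k = (0.0, 0.0), subgradient = b - a^T x = 5.0
  y^{k+1} = 0.0 + 0.1*5.0 = 0.5
Step 2: y^k = 0.5, reduced costs: (8.5, 0.5)
  x^k = (0.0, 0.0), subgradient = b - a^T x = 5.0
  y^{k+1} = 0.5 + 0.1*5.0 = 1.0
Step 3: y^k = 1.0, reduced costs: (8.0, -1.0)
  x^k = (0.0, 4.0), subgradient = b - a^T x = -7.0
  y^{k+1} = 1.0 + 0.1*-7.0 = 0.3
Dual objective at y_3 = 0.3: reduced costs (8.7, 1.1), box minimizer x = (0.0, 0.0)
g(y_3) = b*y + (c1 - a1*y)*x1 + (c2 - a2*y)*x2 = 5*0.3 + 8.7*0.0 + 1.1*0.0 = 1.5 + 0.0 + 0.0 = 1.5


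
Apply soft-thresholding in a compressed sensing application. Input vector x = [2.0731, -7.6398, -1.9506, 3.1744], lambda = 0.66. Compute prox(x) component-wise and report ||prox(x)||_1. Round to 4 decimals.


Soft-thresholding with lambda = 0.66:
prox(2.0731) = sign(2.0731)*max(|2.0731| - 0.66, 0) = 1.4131
prox(-7.6398) = sign(-7.6398)*max(|-7.6398| - 0.66, 0) = -6.9798
prox(-1.9506) = sign(-1.9506)*max(|-1.9506| - 0.66, 0) = -1.2906
prox(3.1744) = sign(3.1744)*max(|3.1744| - 0.66, 0) = 2.5144
prox(x) = [1.4131, -6.9798, -1.2906, 2.5144]
||prox(x)||_1 = 1.4131 + 6.9798 + 1.2906 + 2.5144 = 12.1979


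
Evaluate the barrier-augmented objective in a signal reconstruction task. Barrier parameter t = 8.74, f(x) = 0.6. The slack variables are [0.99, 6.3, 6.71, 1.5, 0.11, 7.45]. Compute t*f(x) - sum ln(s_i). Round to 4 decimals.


Step 1: Compute log-barrier.
ln values: [-0.0101, 1.8405, 1.9036, 0.4055, -2.2073, 2.0082]
phi = -(-0.0101 + 1.8405 + 1.9036 + 0.4055 - 2.2073 + 2.0082) = -3.9405
Step 2: Compute augmented objective.
t*f(x) = 8.74*0.6 = 5.244
Total = 5.244 - 3.9405 = 1.3035


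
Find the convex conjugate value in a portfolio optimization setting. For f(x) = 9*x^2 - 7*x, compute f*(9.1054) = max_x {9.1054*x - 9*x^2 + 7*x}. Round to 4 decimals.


f*(y) = sup_x {y*x - a*x^2 - b*x} = sup_x {(y-b)*x - a*x^2}
FOC: (y - b) - 2a*x = 0 => x* = (y - b)/(2a)
x* = (9.1054 + 7)/(2*9) = 0.8947
f*(9.1054) = (y-b)^2/(4a) = (9.1054 + 7)^2/(4*9)
= 259.3839/36 = 7.2051


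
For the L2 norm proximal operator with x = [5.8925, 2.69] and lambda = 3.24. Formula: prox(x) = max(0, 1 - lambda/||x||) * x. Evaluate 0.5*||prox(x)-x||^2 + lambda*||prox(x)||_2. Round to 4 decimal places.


Step 1: Compute ||x||.
||x|| = 6.4775
Step 2: Compute scaling factor.
scale = max(0, 1 - 3.24/6.4775) = 0.4998
Step 3: prox(x) = [2.9451, 1.3445]
||prox(x)|| = 3.2375
Step 4: Proximal objective.
0.5*||prox-x||^2 = 5.2488
lambda*||prox|| = 10.4895
Total = 15.7382


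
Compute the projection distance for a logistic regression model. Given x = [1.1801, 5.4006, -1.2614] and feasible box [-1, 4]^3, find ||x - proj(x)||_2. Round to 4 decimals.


Project each component onto [-1, 4].
clip(1.1801) = 1.1801, clip(5.4006) = 4.0, clip(-1.2614) = -1.0
Projection = [1.1801, 4.0, -1.0]
Squared diffs: [0.0, 1.9617, 0.0683]
Distance = sqrt(2.03) = 1.4248


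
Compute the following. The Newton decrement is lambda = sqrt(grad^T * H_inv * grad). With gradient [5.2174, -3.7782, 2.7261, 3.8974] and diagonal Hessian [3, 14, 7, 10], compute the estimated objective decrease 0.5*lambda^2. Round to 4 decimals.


Step 1: H is diagonal, so H^(-1) * g = [1.7391, -0.2699, 0.3894, 0.3897].
Step 2: g^T H^(-1) g = sum_i g_i^2 / H_ii
  = (5.2174)^2/3 + (-3.7782)^2/14 + (2.7261)^2/7 + (3.8974)^2/10
  = 9.0738 + 1.0196 + 1.0617 + 1.519 = 12.674
Step 3: Objective decrease = 0.5 * g^T H^(-1) g = 6.337


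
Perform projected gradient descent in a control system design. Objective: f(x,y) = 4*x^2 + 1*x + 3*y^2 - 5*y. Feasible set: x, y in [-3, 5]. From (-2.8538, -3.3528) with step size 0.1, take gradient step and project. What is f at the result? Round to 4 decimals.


Step 1: Compute gradient at (-2.8538, -3.3528).
grad_x = 2*4*-2.8538 + 1 = -21.8304
grad_y = 2*3*-3.3528 - 5 = -25.1168
Step 2: Gradient step.
x_raw = -2.8538 - 0.1*-21.8304 = -0.6708
y_raw = -3.3528 - 0.1*-25.1168 = -0.8411
Step 3: Project onto [-3, 5].
x_proj = clip(-0.6708) = -0.6708
y_proj = clip(-0.8411) = -0.8411
Step 4: Evaluate f.
f(-0.6708, -0.8411) = 7.457


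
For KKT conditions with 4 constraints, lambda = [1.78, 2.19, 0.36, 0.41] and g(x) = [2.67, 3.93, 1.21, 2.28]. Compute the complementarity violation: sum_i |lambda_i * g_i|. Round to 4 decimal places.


KKT complementary slackness check:
lambda_1 * g_1 = 1.78 * 2.67 = 4.7526
lambda_2 * g_2 = 2.19 * 3.93 = 8.6067
lambda_3 * g_3 = 0.36 * 1.21 = 0.4356
lambda_4 * g_4 = 0.41 * 2.28 = 0.9348
Total violation = 4.7526 + 8.6067 + 0.4356 + 0.9348 = 14.7297


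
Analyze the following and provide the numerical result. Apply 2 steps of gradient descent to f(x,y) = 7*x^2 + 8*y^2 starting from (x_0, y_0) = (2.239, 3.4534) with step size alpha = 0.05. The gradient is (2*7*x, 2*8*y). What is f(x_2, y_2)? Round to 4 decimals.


Gradient descent on f(x,y) = 7*x^2 + 8*y^2.
Starting point: (2.239, 3.4534), alpha = 0.05
Step 1: grad_x = 2*7*2.239 = 31.346, grad_y = 2*8*3.4534 = 55.2544
  x_1 = 2.239 - 0.05*31.346 = 0.6717
  y_1 = 3.4534 - 0.05*55.2544 = 0.6907
Step 2: grad_x = 2*7*0.6717 = 9.4038, grad_y = 2*8*0.6907 = 11.0509
  x_2 = 0.6717 - 0.05*9.4038 = 0.2015
  y_2 = 0.6907 - 0.05*11.0509 = 0.1381
f(0.2015, 0.1381) = 7*0.2015^2 + 8*0.1381^2 = 0.4369


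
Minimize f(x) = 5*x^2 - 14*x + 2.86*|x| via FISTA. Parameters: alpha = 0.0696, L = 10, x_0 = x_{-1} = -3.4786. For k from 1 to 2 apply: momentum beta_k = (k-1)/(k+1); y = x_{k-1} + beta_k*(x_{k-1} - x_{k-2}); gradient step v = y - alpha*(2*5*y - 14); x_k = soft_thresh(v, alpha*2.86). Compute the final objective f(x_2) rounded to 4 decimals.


FISTA on f(x) = 5*x^2 - 14*x + 2.86*|x|
L = 10, alpha = 0.0696
Iteration 1: beta = 0.0, y = -3.4786 + 0.0*(-3.4786 + 3.4786) = -3.4786
  grad(y) = -48.786, v = y - alpha*grad = -0.0831
  prox(v) = soft_thresh(-0.0831, 0.1991) = 0.0
Iteration 2: beta = 0.3333, y = 0.0 + 0.3333*(0.0 + 3.4786) = 1.1595
  grad(y) = -2.4047, v = y - alpha*grad = 1.3269
  prox(v) = soft_thresh(1.3269, 0.1991) = 1.1278
f(x_2) = 5*1.1278^2 - 14*1.1278 + 2.86*|1.1278| = -6.204


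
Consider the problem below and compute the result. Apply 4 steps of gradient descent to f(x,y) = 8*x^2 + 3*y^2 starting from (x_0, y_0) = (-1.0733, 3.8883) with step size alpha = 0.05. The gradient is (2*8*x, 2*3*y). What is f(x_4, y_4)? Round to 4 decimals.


Gradient descent on f(x,y) = 8*x^2 + 3*y^2.
Starting point: (-1.0733, 3.8883), alpha = 0.05
Step 1: grad_x = 2*8*-1.0733 = -17.1728, grad_y = 2*3*3.8883 = 23.3298
  x_1 = -1.0733 - 0.05*-17.1728 = -0.2147
  y_1 = 3.8883 - 0.05*23.3298 = 2.7218
Step 2: grad_x = 2*8*-0.2147 = -3.4346, grad_y = 2*3*2.7218 = 16.3309
  x_2 = -0.2147 - 0.05*-3.4346 = -0.0429
  y_2 = 2.7218 - 0.05*16.3309 = 1.9053
Step 3: grad_x = 2*8*-0.0429 = -0.6869, grad_y = 2*3*1.9053 = 11.4316
  x_3 = -0.0429 - 0.05*-0.6869 = -0.0086
  y_3 = 1.9053 - 0.05*11.4316 = 1.3337
Step 4: grad_x = 2*8*-0.0086 = -0.1374, grad_y = 2*3*1.3337 = 8.0021
  x_4 = -0.0086 - 0.05*-0.1374 = -0.0017
  y_4 = 1.3337 - 0.05*8.0021 = 0.9336
f(-0.0017, 0.9336) = 8*(-0.0017)^2 + 3*0.9336^2 = 2.6147


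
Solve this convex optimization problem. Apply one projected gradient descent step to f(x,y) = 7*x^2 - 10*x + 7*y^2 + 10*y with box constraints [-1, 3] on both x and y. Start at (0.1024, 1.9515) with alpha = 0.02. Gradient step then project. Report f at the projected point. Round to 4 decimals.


Step 1: Compute gradient at (0.1024, 1.9515).
grad_x = 2*7*0.1024 - 10 = -8.5664
grad_y = 2*7*1.9515 + 10 = 37.321
Step 2: Gradient step.
x_raw = 0.1024 - 0.02*-8.5664 = 0.2737
y_raw = 1.9515 - 0.02*37.321 = 1.2051
Step 3: Project onto [-1, 3].
x_proj = clip(0.2737) = 0.2737
y_proj = clip(1.2051) = 1.2051
Step 4: Evaluate f.
f(0.2737, 1.2051) = 20.0035


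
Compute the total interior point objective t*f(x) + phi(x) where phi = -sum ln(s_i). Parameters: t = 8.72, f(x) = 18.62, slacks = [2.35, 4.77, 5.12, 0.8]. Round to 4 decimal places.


Step 1: Compute log-barrier.
ln values: [0.8544, 1.5623, 1.6332, -0.2231]
phi = -(0.8544 + 1.5623 + 1.6332 - 0.2231) = -3.8268
Step 2: Compute augmented objective.
t*f(x) = 8.72*18.62 = 162.3664
Total = 162.3664 - 3.8268 = 158.5396


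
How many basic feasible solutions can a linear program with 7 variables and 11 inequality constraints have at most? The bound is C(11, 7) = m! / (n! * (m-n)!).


Each vertex corresponds to some choice of n active constraints out of m, so the number of vertices is at most C(m, n) = m! / (n!(m-n)!).
m = 11, n = 7
Numerator: 11 * 10 * 9 * 8 * 7 * 6 * 5
Denominator: 7! = 5040
C(11, 7) = 330


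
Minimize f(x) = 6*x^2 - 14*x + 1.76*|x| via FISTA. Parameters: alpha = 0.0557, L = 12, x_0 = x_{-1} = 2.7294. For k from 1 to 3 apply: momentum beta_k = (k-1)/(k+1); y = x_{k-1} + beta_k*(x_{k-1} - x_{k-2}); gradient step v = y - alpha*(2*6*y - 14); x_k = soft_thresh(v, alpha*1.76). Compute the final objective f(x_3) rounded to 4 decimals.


FISTA on f(x) = 6*x^2 - 14*x + 1.76*|x|
L = 12, alpha = 0.0557
Iteration 1: beta = 0.0, y = 2.7294 + 0.0*(2.7294 - 2.7294) = 2.7294
  grad(y) = 18.7528, v = y - alpha*grad = 1.6849
  prox(v) = soft_thresh(1.6849, 0.098) = 1.5868
Iteration 2: beta = 0.3333, y = 1.5868 + 0.3333*(1.5868 - 2.7294) = 1.206
  grad(y) = 0.4718, v = y - alpha*grad = 1.1797
  prox(v) = soft_thresh(1.1797, 0.098) = 1.0817
Iteration 3: beta = 0.5, y = 1.0817 + 0.5*(1.0817 - 1.5868) = 0.8291
  grad(y) = -4.0509, v = y - alpha*grad = 1.0547
  prox(v) = soft_thresh(1.0547, 0.098) = 0.9567
f(x_3) = 6*0.9567^2 - 14*0.9567 + 1.76*|0.9567| = -6.2184


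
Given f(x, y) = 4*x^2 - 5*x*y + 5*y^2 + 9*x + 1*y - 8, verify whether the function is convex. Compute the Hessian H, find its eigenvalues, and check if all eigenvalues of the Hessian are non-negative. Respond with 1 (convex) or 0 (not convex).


The Hessian of f(x,y) = 4*x^2 - 5*x*y + 5*y^2 + 9*x + 1*y - 8 is:
H = [[8, -5], [-5, 10]]
Trace = 8 + 10 = 18
Determinant = 8*10 - (-5)^2 = 55
Discriminant = (18)^2 - 4*55 = 104.0
Eigenvalues: lambda_1 = 3.901, lambda_2 = 14.099
The function is convex.

1


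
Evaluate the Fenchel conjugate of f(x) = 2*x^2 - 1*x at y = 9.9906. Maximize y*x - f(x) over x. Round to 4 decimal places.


f*(y) = sup_x {y*x - a*x^2 - b*x} = sup_x {(y-b)*x - a*x^2}
FOC: (y - b) - 2a*x = 0 => x* = (y - b)/(2a)
x* = (9.9906 + 1)/(2*2) = 2.7477
f*(9.9906) = (y-b)^2/(4a) = (9.9906 + 1)^2/(4*2)
= 120.7933/8 = 15.0992


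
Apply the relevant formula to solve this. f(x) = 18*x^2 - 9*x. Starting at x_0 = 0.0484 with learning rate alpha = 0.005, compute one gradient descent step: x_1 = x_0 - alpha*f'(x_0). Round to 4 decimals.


We compute the gradient at x_0 and apply the update.
f'(x) = 36*x - 9
f'(0.0484) = 36*0.0484 - 9 = -7.2576
x_1 = 0.0484 - 0.005*-7.2576 = 0.0847


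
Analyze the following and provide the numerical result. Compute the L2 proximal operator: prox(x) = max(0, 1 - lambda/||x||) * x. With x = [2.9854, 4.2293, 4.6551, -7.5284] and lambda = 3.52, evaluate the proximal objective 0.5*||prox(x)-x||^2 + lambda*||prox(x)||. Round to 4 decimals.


Step 1: Compute ||x||.
||x|| = 10.2541
Step 2: Compute scaling factor.
scale = max(0, 1 - 3.52/10.2541) = 0.6567
Step 3: prox(x) = [1.9606, 2.7775, 3.0571, -4.9441]
||prox(x)|| = 6.7341
Step 4: Proximal objective.
0.5*||prox-x||^2 = 6.1952
lambda*||prox|| = 23.704
Total = 29.8992


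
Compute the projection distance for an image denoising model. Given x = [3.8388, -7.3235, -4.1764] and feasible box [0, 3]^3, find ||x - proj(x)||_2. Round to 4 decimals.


Project each component onto [0, 3].
clip(3.8388) = 3.0, clip(-7.3235) = 0.0, clip(-4.1764) = 0.0
Projection = [3.0, 0.0, 0.0]
Squared diffs: [0.7036, 53.6337, 17.4423]
Distance = sqrt(71.7796) = 8.4723


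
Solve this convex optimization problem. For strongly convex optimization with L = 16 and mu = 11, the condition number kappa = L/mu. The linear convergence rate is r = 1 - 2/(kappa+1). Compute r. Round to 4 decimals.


Step 1: Compute the condition number.
kappa = L/mu = 16/11 = 1.4545
Step 2: Compute the convergence rate.
r = 1 - 2/(kappa + 1) = 1 - 2*mu/(L + mu) = (L - mu)/(L + mu) = 5/27 = 0.1852


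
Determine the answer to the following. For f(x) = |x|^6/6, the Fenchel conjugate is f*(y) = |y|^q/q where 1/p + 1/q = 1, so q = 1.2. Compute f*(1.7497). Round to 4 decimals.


The conjugate exponent q satisfies 1/p + 1/q = 1.
p = 6, so q = 6/(6 - 1) = 1.2
|y|^q = 1.7497^1.2 = 1.9568
f*(1.7497) = 1.9568 / 1.2 = 1.6307


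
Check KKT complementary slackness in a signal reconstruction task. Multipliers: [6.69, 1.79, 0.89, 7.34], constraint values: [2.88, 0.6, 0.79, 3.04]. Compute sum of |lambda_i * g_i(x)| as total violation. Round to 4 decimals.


KKT complementary slackness check:
lambda_1 * g_1 = 6.69 * 2.88 = 19.2672
lambda_2 * g_2 = 1.79 * 0.6 = 1.074
lambda_3 * g_3 = 0.89 * 0.79 = 0.7031
lambda_4 * g_4 = 7.34 * 3.04 = 22.3136
Total violation = 19.2672 + 1.074 + 0.7031 + 22.3136 = 43.3579


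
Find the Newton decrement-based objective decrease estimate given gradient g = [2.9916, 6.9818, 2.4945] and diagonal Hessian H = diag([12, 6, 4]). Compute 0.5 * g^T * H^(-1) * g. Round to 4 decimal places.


Step 1: H is diagonal, so H^(-1) * g = [0.2493, 1.1636, 0.6236].
Step 2: g^T H^(-1) g = sum_i g_i^2 / H_ii
  = (2.9916)^2/12 + (6.9818)^2/6 + (2.4945)^2/4
  = 0.7458 + 8.1243 + 1.5556 = 10.4257
Step 3: Objective decrease = 0.5 * g^T H^(-1) g = 5.2128


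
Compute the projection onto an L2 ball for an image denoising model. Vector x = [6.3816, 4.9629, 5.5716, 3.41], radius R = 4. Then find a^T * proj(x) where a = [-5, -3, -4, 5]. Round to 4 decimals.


Step 1: Compute ||x|| (intermediates to 6 decimals).
||x|| = sqrt(6.3816^2 + 4.9629^2 + 5.5716^2 + 3.41^2) = 10.393557
Step 2: Project.
Since ||x|| > R, scale = R/||x|| = 4/10.393557 = 0.384854, proj(x) = scale * x
proj(x) = [2.455984, 1.909992, 2.144253, 1.312352]
Step 3: Dot product.
a^T * proj(x) = -5*2.455984 - 3*1.909992 - 4*2.144253 + 5*1.312352 = -20.0251


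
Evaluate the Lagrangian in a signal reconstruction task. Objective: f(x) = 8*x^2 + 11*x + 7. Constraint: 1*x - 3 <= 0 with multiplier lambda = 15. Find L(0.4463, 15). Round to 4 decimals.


Step 1: Evaluate f(x).
f(0.4463) = 8*0.4463^2 + 11*0.4463 + 7 = 13.5028
Step 2: Evaluate g(x).
g(0.4463) = 1*0.4463 - 3 = -2.5537
Step 3: Compute Lagrangian.
L = 13.5028 + 15*-2.5537 = -24.8027


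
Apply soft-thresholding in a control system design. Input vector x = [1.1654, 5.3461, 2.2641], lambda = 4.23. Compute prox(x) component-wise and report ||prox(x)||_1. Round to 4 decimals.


Soft-thresholding with lambda = 4.23:
prox(1.1654) = sign(1.1654)*max(|1.1654| - 4.23, 0) = 0.0
prox(5.3461) = sign(5.3461)*max(|5.3461| - 4.23, 0) = 1.1161
prox(2.2641) = sign(2.2641)*max(|2.2641| - 4.23, 0) = 0.0
prox(x) = [0.0, 1.1161, 0.0]
||prox(x)||_1 = 0.0 + 1.1161 + 0.0 = 1.1161


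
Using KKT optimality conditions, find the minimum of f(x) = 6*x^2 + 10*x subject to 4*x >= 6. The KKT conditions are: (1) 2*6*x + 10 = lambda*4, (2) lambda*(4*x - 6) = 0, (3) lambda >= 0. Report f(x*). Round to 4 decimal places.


Step 1: Try lambda = 0 (constraint inactive).
x_unc = -10/(2*6) = -0.8333
Check: 4*-0.8333 = -3.3332 < 6 -- violated!
Step 2: Constraint must be active: 4*x = 6
x* = 6/4 = 1.5
lambda = (2*6*1.5 + 10)/4 = 7.0
Step 3: Compute optimal value.
f(x*) = 6*1.5^2 + 10*1.5 = 28.5


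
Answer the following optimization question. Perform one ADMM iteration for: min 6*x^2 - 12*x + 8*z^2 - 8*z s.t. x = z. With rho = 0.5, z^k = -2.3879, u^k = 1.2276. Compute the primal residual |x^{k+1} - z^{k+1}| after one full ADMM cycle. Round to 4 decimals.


ADMM iteration with rho = 0.5, z^k = -2.3879, u^k = 1.2276
Step 1: x-update.
Minimize 6*x^2 - 12*x + (0.5/2)*(x + 2.3879 + 1.2276)^2
FOC: (2*6 + 0.5)*x = 12 + 0.5*(-2.3879 - 1.2276)
x^{k+1} = 0.8154
Step 2: z-update.
Minimize 8*z^2 - 8*z + (0.5/2)*(0.8154 - z + 1.2276)^2
FOC: (2*8 + 0.5)*z = 8 + 0.5*(0.8154 + 1.2276)
z^{k+1} = 0.5468
Step 3: u-update.
u^{k+1} = 1.2276 + 0.8154 - 0.5468 = 1.4962
Step 4: Primal residual = |0.8154 - 0.5468| = 0.2686


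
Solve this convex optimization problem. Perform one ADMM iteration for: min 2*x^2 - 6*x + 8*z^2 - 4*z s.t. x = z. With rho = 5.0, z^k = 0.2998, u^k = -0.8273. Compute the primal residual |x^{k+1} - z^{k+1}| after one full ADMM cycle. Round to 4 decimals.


ADMM iteration with rho = 5.0, z^k = 0.2998, u^k = -0.8273
Step 1: x-update.
Minimize 2*x^2 - 6*x + (5.0/2)*(x - 0.2998 - 0.8273)^2
FOC: (2*2 + 5.0)*x = 6 + 5.0*(0.2998 + 0.8273)
x^{k+1} = 1.2928
Step 2: z-update.
Minimize 8*z^2 - 4*z + (5.0/2)*(1.2928 - z - 0.8273)^2
FOC: (2*8 + 5.0)*z = 4 + 5.0*(1.2928 - 0.8273)
z^{k+1} = 0.3013
Step 3: u-update.
u^{k+1} = -0.8273 + 1.2928 - 0.3013 = 0.1642
Step 4: Primal residual = |1.2928 - 0.3013| = 0.9915
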